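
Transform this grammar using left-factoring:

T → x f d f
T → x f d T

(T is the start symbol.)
T → x f d T'
T' → f
T' → T

Left-factoring transforms A → αβ₁ | αβ₂ into A → αA' and A' → β₁ | β₂
(α is the longest common prefix among the alternatives). Repeat until
no nonterminal has two alternatives with a common prefix.

Round 1: T has alternatives sharing prefix 'x f d'. Introduce T': T → x f d T'
  Add: T' → f
  Add: T' → T

No remaining common prefixes — done.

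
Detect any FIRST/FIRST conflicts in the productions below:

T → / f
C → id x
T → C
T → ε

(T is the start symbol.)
A FIRST/FIRST conflict occurs when two productions N → α and N → β for the same non-terminal have FIRST(α) ∩ FIRST(β) ≠ ∅ (with ε ∈ FIRST of a nullable right-hand side, so two nullable alternatives also conflict).

FIRST sets of the non-terminals at (or reachable through a nullable prefix from) the front of some alternative:
  FIRST(C) = { 'id' }

Productions for T:
  T → / f: FIRST = { '/' }
  T → C: FIRST = { 'id' }
  T → ε: FIRST = { ε }
C has only one production, so no FIRST/FIRST conflict is possible there.

All alternatives of each non-terminal have pairwise disjoint FIRST sets.

Answer: No FIRST/FIRST conflicts.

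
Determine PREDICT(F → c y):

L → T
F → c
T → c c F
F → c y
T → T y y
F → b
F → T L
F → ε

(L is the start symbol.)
PREDICT(F → c y) = (FIRST(RHS) \ {ε}) ∪ (FOLLOW(F) if ε ∈ FIRST(RHS), i.e. RHS ⇒* ε)
FIRST(c y) = { 'c' }
ε ∉ FIRST(c y), so FOLLOW(F) is not added.
PREDICT(F → c y) = { 'c' }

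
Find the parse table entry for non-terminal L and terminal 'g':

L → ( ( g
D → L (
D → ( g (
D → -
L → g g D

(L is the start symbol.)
To find M[L, 'g'], we find productions for L where 'g' is in the predict set (PREDICT(N → α) = (FIRST(α) \ {ε}) ∪ (FOLLOW(N) if α ⇒* ε)).

L → ( ( g: PREDICT = { '(' }
L → g g D: PREDICT = { 'g' }
  'g' is in predict set, so this production goes in M[L, 'g']

M[L, 'g'] = L → g g D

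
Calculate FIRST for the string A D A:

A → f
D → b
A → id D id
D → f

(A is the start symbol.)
FIRST sets of the non-terminals involved (from the grammar, by fixed-point iteration):
  FIRST(A) = { 'f', 'id' }

To compute FIRST(A D A), process the symbols left to right:
Symbol A is a non-terminal. Add FIRST(A) \ {ε} = { 'f', 'id' }
A is not nullable (ε ∉ FIRST(A)), so stop here.
FIRST(A D A) = { 'f', 'id' }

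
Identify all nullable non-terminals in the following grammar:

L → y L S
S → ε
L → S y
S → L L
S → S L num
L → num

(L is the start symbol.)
{ 'S' }

ε-productions: S → ε
So S is immediately nullable.
No further non-terminal can be added: every production for the remaining non-terminals contains a terminal or a non-nullable non-terminal.
Nullable = { 'S' }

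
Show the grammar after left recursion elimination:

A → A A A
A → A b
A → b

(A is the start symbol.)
A is directly left-recursive. The standard transformation for
  A → A α₁ | ... | A α_m | β₁ | ... | β_n
is
  A  → β₁ A' | ... | β_n A'
  A' → α₁ A' | ... | α_m A' | ε

A → b becomes A → b A'
A → A A A becomes A' → A A A'
A → A b becomes A' → b A'
Add A' → ε

Resulting grammar:
A → b A'
A' → A A A'
A' → b A'
A' → ε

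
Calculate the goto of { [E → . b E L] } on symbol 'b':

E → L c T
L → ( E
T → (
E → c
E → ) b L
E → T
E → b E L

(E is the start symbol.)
{ [E → . ) b L], [E → . L c T], [E → . T], [E → . b E L], [E → . c], [E → b . E L], [L → . ( E], [T → . (] }

GOTO(I, 'b') = CLOSURE({ [A → αX.β] : [A → α.Xβ] ∈ I, X = 'b' })

Items with dot before 'b', with the dot advanced:
  [E → . b E L] → [E → b . E L]
Closure of the advanced items:
  [E → b . E L] has the dot before E: add [E → . L c T], [E → . c], [E → . ) b L], [E → . T], [E → . b E L]
  [E → . L c T] has the dot before L: add [L → . ( E]
  [E → . T] has the dot before T: add [T → . (]

GOTO = { [E → . ) b L], [E → . L c T], [E → . T], [E → . b E L], [E → . c], [E → b . E L], [L → . ( E], [T → . (] }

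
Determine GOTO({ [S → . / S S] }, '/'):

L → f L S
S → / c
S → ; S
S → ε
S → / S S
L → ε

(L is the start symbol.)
GOTO(I, '/') = CLOSURE({ [A → αX.β] : [A → α.Xβ] ∈ I, X = '/' })

Items with dot before '/', with the dot advanced:
  [S → . / S S] → [S → / . S S]
Closure of the advanced items:
  [S → / . S S] has the dot before S: add [S → . / c], [S → . ; S], [S → .], [S → . / S S]

GOTO = { [S → . / S S], [S → . / c], [S → . ; S], [S → .], [S → / . S S] }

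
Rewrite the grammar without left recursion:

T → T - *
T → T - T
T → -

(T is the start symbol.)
T is directly left-recursive. The standard transformation for
  A → A α₁ | ... | A α_m | β₁ | ... | β_n
is
  A  → β₁ A' | ... | β_n A'
  A' → α₁ A' | ... | α_m A' | ε

T → - becomes T → - T'
T → T - * becomes T' → - * T'
T → T - T becomes T' → - T T'
Add T' → ε

Resulting grammar:
T → - T'
T' → - * T'
T' → - T T'
T' → ε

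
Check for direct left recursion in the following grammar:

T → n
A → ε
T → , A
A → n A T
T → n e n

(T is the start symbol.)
T → n: starts with n
A → ε: starts with ε
T → , A: starts with ','
A → n A T: starts with n
T → n e n: starts with n

No direct left recursion found.

Answer: No direct left recursion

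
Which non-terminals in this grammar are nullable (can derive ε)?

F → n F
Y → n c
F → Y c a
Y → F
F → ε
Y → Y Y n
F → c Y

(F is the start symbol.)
{ 'F', 'Y' }

A non-terminal is nullable if it can derive ε (the empty string): either it has an ε-production, or it has a production whose right-hand side consists entirely of nullable non-terminals.

ε-productions: F → ε
So F is immediately nullable.
Y → F: every symbol on the right is nullable, so Y is nullable too.
Every non-terminal is now nullable.
Nullable = { 'F', 'Y' }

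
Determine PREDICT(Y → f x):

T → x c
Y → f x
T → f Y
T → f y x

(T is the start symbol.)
PREDICT(Y → f x) = (FIRST(RHS) \ {ε}) ∪ (FOLLOW(Y) if ε ∈ FIRST(RHS), i.e. RHS ⇒* ε)
FIRST(f x) = { 'f' }
ε ∉ FIRST(f x), so FOLLOW(Y) is not added.
PREDICT(Y → f x) = { 'f' }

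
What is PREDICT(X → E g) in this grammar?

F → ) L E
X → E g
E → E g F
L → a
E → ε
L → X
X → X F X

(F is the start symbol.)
PREDICT(X → E g) = (FIRST(RHS) \ {ε}) ∪ (FOLLOW(X) if ε ∈ FIRST(RHS), i.e. RHS ⇒* ε)
FIRST(E) = { 'g', ε }
FIRST(E g) = { 'g' }
ε ∉ FIRST(E g), so FOLLOW(X) is not added.
PREDICT(X → E g) = { 'g' }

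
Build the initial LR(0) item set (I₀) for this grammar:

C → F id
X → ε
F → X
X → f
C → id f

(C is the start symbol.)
First, augment the grammar with C' → C
I₀ = CLOSURE({ [C' → . C] }):
  [C' → . C] has the dot before C: add [C → . F id], [C → . id f]
  [C → . F id] has the dot before F: add [F → . X]
  [F → . X] has the dot before X: add [X → .], [X → . f]
No further items can be added.

I₀ = { [C → . F id], [C → . id f], [C' → . C], [F → . X], [X → . f], [X → .] }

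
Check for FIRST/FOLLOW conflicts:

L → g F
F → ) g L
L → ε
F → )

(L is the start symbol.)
Nullable non-terminals: L.

L: nullable alternative(s) L → ε; FOLLOW(L) = { $ }
  L → g F: FIRST \ {ε} = { 'g' } — disjoint from FOLLOW(L)
  L → ε: FIRST \ {ε} = { } — this is the only nullable alternative, skip

F has no nullable alternative, so no FIRST/FOLLOW check is needed there.

No FIRST/FOLLOW conflicts found.

Answer: No FIRST/FOLLOW conflicts.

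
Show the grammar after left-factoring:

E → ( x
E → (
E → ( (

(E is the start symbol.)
E → ( E'
E' → x
E' → ε
E' → (

Left-factoring transforms A → αβ₁ | αβ₂ into A → αA' and A' → β₁ | β₂
(α is the longest common prefix among the alternatives). Repeat until
no nonterminal has two alternatives with a common prefix.

Round 1: E has alternatives sharing prefix '('. Introduce E': E → ( E'
  Add: E' → x
  Add: E' → ε
  Add: E' → (

No remaining common prefixes — done.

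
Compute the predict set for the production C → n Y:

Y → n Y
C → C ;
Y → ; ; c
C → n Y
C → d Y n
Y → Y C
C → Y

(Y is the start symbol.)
PREDICT(C → n Y) = (FIRST(RHS) \ {ε}) ∪ (FOLLOW(C) if ε ∈ FIRST(RHS), i.e. RHS ⇒* ε)
FIRST(n Y) = { 'n' }
ε ∉ FIRST(n Y), so FOLLOW(C) is not added.
PREDICT(C → n Y) = { 'n' }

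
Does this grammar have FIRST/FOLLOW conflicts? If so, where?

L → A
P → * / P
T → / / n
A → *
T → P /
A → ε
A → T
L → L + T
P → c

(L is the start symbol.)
Yes. L → L '+' T with FOLLOW(L) on { '+' }

A FIRST/FOLLOW conflict occurs when a non-terminal N has a nullable alternative N → β (β ⇒* ε) and another alternative N → α with FIRST(α) ∩ FOLLOW(N) ≠ ∅: on such a lookahead the parser cannot decide between expanding α and letting N vanish via β.

Nullable non-terminals: A, L.
FIRST sets used below: FIRST(T) = { '*', '/', 'c' }, FIRST(A) = { '*', '/', 'c', ε }, FIRST(L) = { '*', '+', '/', 'c', ε }

A: nullable alternative(s) A → ε; FOLLOW(A) = { $, '+' }
  A → *: FIRST \ {ε} = { '*' } — disjoint from FOLLOW(A)
  A → ε: FIRST \ {ε} = { } — this is the only nullable alternative, skip
  A → T: FIRST \ {ε} = { '*', '/', 'c' } — disjoint from FOLLOW(A)

L: nullable alternative(s) L → A; FOLLOW(L) = { $, '+' }
  L → A: FIRST \ {ε} = { '*', '/', 'c' } — this is the only nullable alternative, skip
  L → L + T: FIRST \ {ε} = { '*', '+', '/', 'c' } — overlaps FOLLOW(L) on { '+' }: CONFLICT

P, T have no nullable alternative, so no FIRST/FOLLOW check is needed there.

So the grammar has 1 FIRST/FOLLOW conflict (marked CONFLICT above).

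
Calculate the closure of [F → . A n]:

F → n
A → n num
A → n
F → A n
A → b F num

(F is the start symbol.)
{ [A → . b F num], [A → . n num], [A → . n], [F → . A n] }

To compute CLOSURE, for each item [A → α.Bβ] where B is a non-terminal, add [B → .γ] for all productions B → γ; repeat for the newly added items until nothing changes.

Start with: [F → . A n]
  [F → . A n] has the dot before A: add [A → . n num], [A → . n], [A → . b F num]
No further items can be added.

CLOSURE = { [A → . b F num], [A → . n num], [A → . n], [F → . A n] }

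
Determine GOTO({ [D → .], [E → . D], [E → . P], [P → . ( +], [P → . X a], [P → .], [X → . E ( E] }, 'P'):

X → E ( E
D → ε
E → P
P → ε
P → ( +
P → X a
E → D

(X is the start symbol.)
{ [E → P .] }

GOTO(I, 'P') = CLOSURE({ [A → αX.β] : [A → α.Xβ] ∈ I, X = 'P' })

Items with dot before 'P', with the dot advanced:
  [E → . P] → [E → P .]
Closure adds nothing (no advanced item has the dot before a non-terminal).

GOTO = { [E → P .] }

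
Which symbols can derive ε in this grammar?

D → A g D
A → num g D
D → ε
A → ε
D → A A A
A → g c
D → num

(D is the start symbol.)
{ 'A', 'D' }

ε-productions: D → ε, A → ε
So D, A are immediately nullable.
Every non-terminal is now nullable.
Nullable = { 'A', 'D' }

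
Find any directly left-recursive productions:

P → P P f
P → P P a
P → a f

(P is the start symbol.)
Direct left recursion occurs when N → N α for some non-terminal N (the right-hand side begins with the left-hand side itself).

P → P P f: LEFT RECURSIVE (starts with P)
P → P P a: LEFT RECURSIVE (starts with P)
P → a f: starts with a

The grammar has direct left recursion on: P.

Answer: Yes, P is left-recursive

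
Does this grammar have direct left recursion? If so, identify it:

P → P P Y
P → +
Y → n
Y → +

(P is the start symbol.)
Yes, P is left-recursive

Direct left recursion occurs when N → N α for some non-terminal N (the right-hand side begins with the left-hand side itself).

P → P P Y: LEFT RECURSIVE (starts with P)
P → +: starts with '+'
Y → n: starts with n
Y → +: starts with '+'

The grammar has direct left recursion on: P.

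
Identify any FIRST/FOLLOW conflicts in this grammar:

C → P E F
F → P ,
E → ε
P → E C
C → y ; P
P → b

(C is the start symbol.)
A FIRST/FOLLOW conflict occurs when a non-terminal N has a nullable alternative N → β (β ⇒* ε) and another alternative N → α with FIRST(α) ∩ FOLLOW(N) ≠ ∅: on such a lookahead the parser cannot decide between expanding α and letting N vanish via β.

Nullable non-terminals: E.
E has a nullable alternative but only one production, so nothing to check.

C, F, P have no nullable alternative, so no FIRST/FOLLOW check is needed there.

No FIRST/FOLLOW conflicts found.

Answer: No FIRST/FOLLOW conflicts.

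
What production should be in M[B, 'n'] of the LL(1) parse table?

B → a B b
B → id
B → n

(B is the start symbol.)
B → n

To find M[B, 'n'], we find productions for B where 'n' is in the predict set (PREDICT(N → α) = (FIRST(α) \ {ε}) ∪ (FOLLOW(N) if α ⇒* ε)).

B → a B b: PREDICT = { 'a' }
B → id: PREDICT = { 'id' }
B → n: PREDICT = { 'n' }
  'n' is in predict set, so this production goes in M[B, 'n']

M[B, 'n'] = B → n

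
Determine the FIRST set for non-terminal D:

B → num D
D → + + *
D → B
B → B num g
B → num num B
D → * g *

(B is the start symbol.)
{ '*', '+', 'num' }

FIRST sets of the other non-terminals involved (by the same procedure, iterated to a fixed point):
  FIRST(B) = { 'num' }

From D → + + *:
  - '+' is a terminal: add '+' and stop
From D → B:
  - B is a non-terminal: add FIRST(B) \ {ε} = { 'num' }
    B is not nullable, so stop
From D → * g *:
  - '*' is a terminal: add '*' and stop

Collecting: FIRST(D) = { '*', '+', 'num' }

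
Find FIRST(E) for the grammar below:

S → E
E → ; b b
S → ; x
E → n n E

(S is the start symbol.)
{ ';', 'n' }

To compute FIRST(E), examine every production with E on the left-hand side, reading each right-hand side left to right until a non-nullable symbol is reached.

From E → ; b b:
  - ';' is a terminal: add ';' and stop
From E → n n E:
  - n is a terminal: add 'n' and stop

Collecting: FIRST(E) = { ';', 'n' }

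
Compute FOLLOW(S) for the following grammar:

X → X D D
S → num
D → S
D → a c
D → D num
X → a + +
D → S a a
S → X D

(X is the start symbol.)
{ $, 'a', 'num' }

In D → S: S is at the end, add FOLLOW(D)
In D → S a a: S is followed by a a, add FIRST(a a) \ {ε} = { 'a' }

The FOLLOW sets referred to above (computed the same way, to a fixed point):
  FOLLOW(D) = { $, 'a', 'num' }

Taking the union: FOLLOW(S) = { $, 'a', 'num' }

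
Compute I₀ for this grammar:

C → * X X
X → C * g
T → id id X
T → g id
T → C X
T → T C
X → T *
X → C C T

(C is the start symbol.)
{ [C → . * X X], [C' → . C] }

First, augment the grammar with C' → C
I₀ = CLOSURE({ [C' → . C] }):
  [C' → . C] has the dot before C: add [C → . * X X]
No further items can be added.

I₀ = { [C → . * X X], [C' → . C] }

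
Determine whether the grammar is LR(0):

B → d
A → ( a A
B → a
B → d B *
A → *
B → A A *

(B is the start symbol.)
Augment with B' → B and build the canonical LR(0) collection (I0 = CLOSURE({[B' → . B]}), then GOTO on every symbol after a dot until no new states appear). It has 13 states:
  I0: { [A → . ( a A], [A → . *], [B → . A A *], [B → . a], [B → . d B *], [B → . d], [B' → . B] }  — shift
  I1: { [A → ( . a A] }  — shift
  I2: { [A → * .] }  — reduce
  I3: { [A → . ( a A], [A → . *], [B → A . A *] }  — shift
  I4: { [B' → B .] }  — accept
  I5: { [B → a .] }  — reduce
  I6: { [A → . ( a A], [A → . *], [B → . A A *], [B → . a], [B → . d B *], [B → . d], [B → d . B *], [B → d .] }  — shift, reduce
  I7: { [B → d B . *] }  — shift
  I8: { [B → d B * .] }  — reduce
  I9: { [B → A A . *] }  — shift
  I10: { [B → A A * .] }  — reduce
  I11: { [A → ( a . A], [A → . ( a A], [A → . *] }  — shift
  I12: { [A → ( a A .] }  — reduce

Conflict in state I6:
  Shift-reduce conflict between [B → d .] and [A → . ( a A]
So the grammar is NOT LR(0).

Answer: No. Shift-reduce conflict between [B → d .] and [A → . ( a A]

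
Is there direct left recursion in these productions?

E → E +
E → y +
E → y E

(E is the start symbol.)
Yes, E is left-recursive

Direct left recursion occurs when N → N α for some non-terminal N (the right-hand side begins with the left-hand side itself).

E → E +: LEFT RECURSIVE (starts with E)
E → y +: starts with y
E → y E: starts with y

The grammar has direct left recursion on: E.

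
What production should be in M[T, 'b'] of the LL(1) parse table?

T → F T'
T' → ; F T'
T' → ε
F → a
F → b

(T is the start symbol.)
To find M[T, 'b'], we find productions for T where 'b' is in the predict set (PREDICT(N → α) = (FIRST(α) \ {ε}) ∪ (FOLLOW(N) if α ⇒* ε)).

Relevant sets:
  FIRST(F) = { 'a', 'b' }

T → F T': PREDICT = { 'a', 'b' }
  'b' is in predict set, so this production goes in M[T, 'b']

M[T, 'b'] = T → F T'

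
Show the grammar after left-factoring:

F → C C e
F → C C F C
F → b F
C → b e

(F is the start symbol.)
F → C C F'
F' → e
F' → F C
F → b F
C → b e

Left-factoring transforms A → αβ₁ | αβ₂ into A → αA' and A' → β₁ | β₂
(α is the longest common prefix among the alternatives). Repeat until
no nonterminal has two alternatives with a common prefix.

Round 1: F has alternatives sharing prefix 'C C'. Introduce F': F → C C F'
  Add: F' → e
  Add: F' → F C

No remaining common prefixes — done.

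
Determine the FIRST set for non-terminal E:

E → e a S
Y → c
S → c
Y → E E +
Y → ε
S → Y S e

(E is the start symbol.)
{ 'e' }

From E → e a S:
  - e is a terminal: add 'e' and stop

Collecting: FIRST(E) = { 'e' }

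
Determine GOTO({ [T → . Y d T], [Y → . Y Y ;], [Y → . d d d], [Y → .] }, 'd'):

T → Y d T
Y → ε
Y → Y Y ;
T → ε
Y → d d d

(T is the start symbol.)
{ [Y → d . d d] }

GOTO(I, 'd') = CLOSURE({ [A → αX.β] : [A → α.Xβ] ∈ I, X = 'd' })

Items with dot before 'd', with the dot advanced:
  [Y → . d d d] → [Y → d . d d]
Closure adds nothing (no advanced item has the dot before a non-terminal).

GOTO = { [Y → d . d d] }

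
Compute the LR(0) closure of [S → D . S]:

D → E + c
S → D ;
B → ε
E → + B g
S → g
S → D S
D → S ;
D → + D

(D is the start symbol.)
To compute CLOSURE, for each item [A → α.Bβ] where B is a non-terminal, add [B → .γ] for all productions B → γ; repeat for the newly added items until nothing changes.

Start with: [S → D . S]
  [S → D . S] has the dot before S: add [S → . D ;], [S → . g], [S → . D S]
  [S → . D ;] has the dot before D: add [D → . E + c], [D → . S ;], [D → . + D]
  [D → . E + c] has the dot before E: add [E → . + B g]
No further items can be added.

CLOSURE = { [D → . + D], [D → . E + c], [D → . S ;], [E → . + B g], [S → . D ;], [S → . D S], [S → . g], [S → D . S] }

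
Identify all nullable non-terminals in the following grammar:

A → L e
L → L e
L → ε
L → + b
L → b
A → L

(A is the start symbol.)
{ 'A', 'L' }

ε-productions: L → ε
So L is immediately nullable.
A → L: every symbol on the right is nullable, so A is nullable too.
Every non-terminal is now nullable.
Nullable = { 'A', 'L' }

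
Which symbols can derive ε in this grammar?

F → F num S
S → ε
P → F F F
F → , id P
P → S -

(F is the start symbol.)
A non-terminal is nullable if it can derive ε (the empty string): either it has an ε-production, or it has a production whose right-hand side consists entirely of nullable non-terminals.

ε-productions: S → ε
So S is immediately nullable.
No further non-terminal can be added: every production for the remaining non-terminals contains a terminal or a non-nullable non-terminal.
Nullable = { 'S' }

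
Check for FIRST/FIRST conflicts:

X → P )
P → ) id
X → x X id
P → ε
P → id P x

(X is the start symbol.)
No FIRST/FIRST conflicts.

FIRST sets of the non-terminals at (or reachable through a nullable prefix from) the front of some alternative:
  FIRST(P) = { ')', 'id', ε }

Productions for X:
  X → P ): FIRST = { ')', 'id' }
  X → x X id: FIRST = { 'x' }
Productions for P:
  P → ) id: FIRST = { ')' }
  P → ε: FIRST = { ε }
  P → id P x: FIRST = { 'id' }

All alternatives of each non-terminal have pairwise disjoint FIRST sets.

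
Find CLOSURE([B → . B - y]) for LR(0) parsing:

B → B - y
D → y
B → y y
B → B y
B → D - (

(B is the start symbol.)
{ [B → . B - y], [B → . B y], [B → . D - (], [B → . y y], [D → . y] }

To compute CLOSURE, for each item [A → α.Bβ] where B is a non-terminal, add [B → .γ] for all productions B → γ; repeat for the newly added items until nothing changes.

Start with: [B → . B - y]
  [B → . B - y] has the dot before B: add [B → . y y], [B → . B y], [B → . D - (]
  [B → . D - (] has the dot before D: add [D → . y]
No further items can be added.

CLOSURE = { [B → . B - y], [B → . B y], [B → . D - (], [B → . y y], [D → . y] }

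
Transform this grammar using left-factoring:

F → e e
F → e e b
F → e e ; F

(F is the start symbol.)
Left-factoring transforms A → αβ₁ | αβ₂ into A → αA' and A' → β₁ | β₂
(α is the longest common prefix among the alternatives). Repeat until
no nonterminal has two alternatives with a common prefix.

Round 1: F has alternatives sharing prefix 'e e'. Introduce F': F → e e F'
  Add: F' → ε
  Add: F' → b
  Add: F' → ; F

No remaining common prefixes — done.

Resulting grammar:
F → e e F'
F' → ε
F' → b
F' → ; F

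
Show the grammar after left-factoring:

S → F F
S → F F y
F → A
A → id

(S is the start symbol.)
Left-factoring transforms A → αβ₁ | αβ₂ into A → αA' and A' → β₁ | β₂
(α is the longest common prefix among the alternatives). Repeat until
no nonterminal has two alternatives with a common prefix.

Round 1: S has alternatives sharing prefix 'F F'. Introduce S': S → F F S'
  Add: S' → ε
  Add: S' → y

No remaining common prefixes — done.

Resulting grammar:
S → F F S'
S' → ε
S' → y
F → A
A → id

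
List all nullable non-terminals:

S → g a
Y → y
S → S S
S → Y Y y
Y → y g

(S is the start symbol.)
A non-terminal is nullable if it can derive ε (the empty string): either it has an ε-production, or it has a production whose right-hand side consists entirely of nullable non-terminals.

There are no ε-productions, so no non-terminal can derive ε.
No non-terminals are nullable.

Answer: None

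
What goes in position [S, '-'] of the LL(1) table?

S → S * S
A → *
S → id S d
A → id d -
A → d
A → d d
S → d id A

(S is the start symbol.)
Empty (error entry)

To find M[S, '-'], we find productions for S where '-' is in the predict set (PREDICT(N → α) = (FIRST(α) \ {ε}) ∪ (FOLLOW(N) if α ⇒* ε)).

Relevant sets:
  FIRST(S) = { 'd', 'id' }

S → S * S: PREDICT = { 'd', 'id' }
S → id S d: PREDICT = { 'id' }
S → d id A: PREDICT = { 'd' }

M[S, '-'] is empty (no production applies)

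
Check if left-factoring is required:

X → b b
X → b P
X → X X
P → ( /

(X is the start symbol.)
Left-factoring is needed when two productions for the same non-terminal
share a common prefix on the right-hand side.

Productions for X:
  X → b b
  X → b P
  X → X X

Found common prefix 'b' in productions for X

Answer: Yes, X has productions with common prefix 'b'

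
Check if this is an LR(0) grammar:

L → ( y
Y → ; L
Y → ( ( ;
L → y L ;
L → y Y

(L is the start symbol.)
Yes, the grammar is LR(0)

Augment with L' → L and build the canonical LR(0) collection (I0 = CLOSURE({[L' → . L]}), then GOTO on every symbol after a dot until no new states appear). It has 13 states:
  I0: { [L → . ( y], [L → . y L ;], [L → . y Y], [L' → . L] }  — shift
  I1: { [L → ( . y] }  — shift
  I2: { [L' → L .] }  — accept
  I3: { [L → . ( y], [L → . y L ;], [L → . y Y], [L → y . L ;], [L → y . Y], [Y → . ( ( ;], [Y → . ; L] }  — shift
  I4: { [L → ( . y], [Y → ( . ( ;] }  — shift
  I5: { [L → . ( y], [L → . y L ;], [L → . y Y], [Y → ; . L] }  — shift
  I6: { [L → y L . ;] }  — shift
  I7: { [L → y Y .] }  — reduce
  I8: { [L → y L ; .] }  — reduce
  I9: { [Y → ; L .] }  — reduce
  I10: { [Y → ( ( . ;] }  — shift
  I11: { [L → ( y .] }  — reduce
  I12: { [Y → ( ( ; .] }  — reduce

Every state is either a pure shift/goto state or contains exactly one complete item and nothing to shift — no conflicts. The grammar is LR(0).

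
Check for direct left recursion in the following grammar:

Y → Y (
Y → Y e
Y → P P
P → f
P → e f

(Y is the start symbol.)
Direct left recursion occurs when N → N α for some non-terminal N (the right-hand side begins with the left-hand side itself).

Y → Y (: LEFT RECURSIVE (starts with Y)
Y → Y e: LEFT RECURSIVE (starts with Y)
Y → P P: starts with P
P → f: starts with f
P → e f: starts with e

The grammar has direct left recursion on: Y.

Answer: Yes, Y is left-recursive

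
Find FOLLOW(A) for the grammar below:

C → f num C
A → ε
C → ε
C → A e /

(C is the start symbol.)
{ 'e' }

In C → A e /: A is followed by e '/', add FIRST(e '/') \ {ε} = { 'e' }

Taking the union: FOLLOW(A) = { 'e' }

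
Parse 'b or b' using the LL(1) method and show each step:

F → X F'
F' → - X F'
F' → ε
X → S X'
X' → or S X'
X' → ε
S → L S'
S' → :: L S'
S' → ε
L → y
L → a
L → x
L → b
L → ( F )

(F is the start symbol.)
Stack is shown with the top on the left.

Stack         Input     Action
------------------------------
F $           b or b $  output F → X F'
X F' $        b or b $  output X → S X'
S X' F' $     b or b $  output S → L S'
L S' X' F' $  b or b $  output L → b
b S' X' F' $  b or b $  match 'b'
S' X' F' $    or b $    output S' → ε
X' F' $       or b $    output X' → or S X'
or S X' F' $  or b $    match 'or'
S X' F' $     b $       output S → L S'
L S' X' F' $  b $       output L → b
b S' X' F' $  b $       match 'b'
S' X' F' $    $         output S' → ε
X' F' $       $         output X' → ε
F' $          $         output F' → ε
$             $         accept

The string is accepted.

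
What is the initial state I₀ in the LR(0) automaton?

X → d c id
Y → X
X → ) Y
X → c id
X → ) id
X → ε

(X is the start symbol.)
First, augment the grammar with X' → X
I₀ = CLOSURE({ [X' → . X] }):
  [X' → . X] has the dot before X: add [X → . d c id], [X → . ) Y], [X → . c id], [X → . ) id], [X → .]
No further items can be added.

I₀ = { [X → . ) Y], [X → . ) id], [X → . c id], [X → . d c id], [X → .], [X' → . X] }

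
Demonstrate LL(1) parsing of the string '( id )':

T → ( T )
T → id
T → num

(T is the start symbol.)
Stack is shown with the top on the left.

Stack    Input     Action
-------------------------
T $      ( id ) $  output T → ( T )
( T ) $  ( id ) $  match '('
T ) $    id ) $    output T → id
id ) $   id ) $    match 'id'
) $      ) $       match ')'
$        $         accept

The string is accepted.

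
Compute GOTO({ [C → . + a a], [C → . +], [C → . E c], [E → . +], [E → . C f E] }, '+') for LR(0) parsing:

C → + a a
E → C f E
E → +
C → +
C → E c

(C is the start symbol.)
GOTO(I, '+') = CLOSURE({ [A → αX.β] : [A → α.Xβ] ∈ I, X = '+' })

Items with dot before '+', with the dot advanced:
  [C → . +] → [C → + .]
  [C → . + a a] → [C → + . a a]
  [E → . +] → [E → + .]
Closure adds nothing (no advanced item has the dot before a non-terminal).

GOTO = { [C → + . a a], [C → + .], [E → + .] }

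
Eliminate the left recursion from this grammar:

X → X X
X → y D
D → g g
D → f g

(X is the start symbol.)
X → y D X'
X' → X X'
X' → ε
D → g g
D → f g

X is directly left-recursive. The standard transformation for
  A → A α₁ | ... | A α_m | β₁ | ... | β_n
is
  A  → β₁ A' | ... | β_n A'
  A' → α₁ A' | ... | α_m A' | ε

X → y D becomes X → y D X'
X → X X becomes X' → X X'
Add X' → ε

Productions for other non-terminals are unchanged:
  D → g g
  D → f g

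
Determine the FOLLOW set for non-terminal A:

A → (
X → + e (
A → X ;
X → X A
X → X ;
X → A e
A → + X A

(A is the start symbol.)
{ $, '(', '+', ';', 'e' }

To compute FOLLOW(A), find every occurrence of A on a right-hand side N → α A β: add FIRST(β) \ {ε}, and if β is empty or nullable also add FOLLOW(N). Iterate to a fixed point.

A is the start symbol, so $ ∈ FOLLOW(A).
In X → X A: A is at the end, add FOLLOW(X)
In X → A e: A is followed by e, add FIRST(e) \ {ε} = { 'e' }
In A → + X A: A is at the end; this adds FOLLOW(A) to itself — nothing new

The FOLLOW sets referred to above (computed the same way, to a fixed point):
  FOLLOW(X) = { '(', '+', ';' }

Taking the union: FOLLOW(A) = { $, '(', '+', ';', 'e' }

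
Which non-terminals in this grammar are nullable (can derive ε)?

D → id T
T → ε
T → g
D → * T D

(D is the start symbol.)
{ 'T' }

A non-terminal is nullable if it can derive ε (the empty string): either it has an ε-production, or it has a production whose right-hand side consists entirely of nullable non-terminals.

ε-productions: T → ε
So T is immediately nullable.
No further non-terminal can be added: every production for the remaining non-terminals contains a terminal or a non-nullable non-terminal.
Nullable = { 'T' }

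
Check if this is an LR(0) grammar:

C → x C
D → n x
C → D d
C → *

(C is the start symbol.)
A grammar is LR(0) if no state in the canonical LR(0) collection has:
  - both a shift item (dot before a terminal) and a complete item (shift-reduce conflict), or
  - two or more complete items (reduce-reduce conflict; the accept item [C' → C .] counts as a complete item here).

Augment with C' → C and build the canonical LR(0) collection (I0 = CLOSURE({[C' → . C]}), then GOTO on every symbol after a dot until no new states appear). It has 9 states:
  I0: { [C → . *], [C → . D d], [C → . x C], [C' → . C], [D → . n x] }  — shift
  I1: { [C → * .] }  — reduce
  I2: { [C' → C .] }  — accept
  I3: { [C → D . d] }  — shift
  I4: { [D → n . x] }  — shift
  I5: { [C → . *], [C → . D d], [C → . x C], [C → x . C], [D → . n x] }  — shift
  I6: { [C → x C .] }  — reduce
  I7: { [D → n x .] }  — reduce
  I8: { [C → D d .] }  — reduce

Every state is either a pure shift/goto state or contains exactly one complete item and nothing to shift — no conflicts. The grammar is LR(0).

Answer: Yes, the grammar is LR(0)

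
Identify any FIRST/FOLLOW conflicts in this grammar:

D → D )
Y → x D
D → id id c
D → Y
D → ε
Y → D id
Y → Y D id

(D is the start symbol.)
Yes. D → D ')' with FOLLOW(D) on { ')', 'id', 'x' }; D → id id c with FOLLOW(D) on { 'id' }; D → Y with FOLLOW(D) on { ')', 'id', 'x' }

A FIRST/FOLLOW conflict occurs when a non-terminal N has a nullable alternative N → β (β ⇒* ε) and another alternative N → α with FIRST(α) ∩ FOLLOW(N) ≠ ∅: on such a lookahead the parser cannot decide between expanding α and letting N vanish via β.

Nullable non-terminals: D.
FIRST sets used below: FIRST(D) = { ')', 'id', 'x', ε }, FIRST(Y) = { ')', 'id', 'x' }

D: nullable alternative(s) D → ε; FOLLOW(D) = { $, ')', 'id', 'x' }
  D → D ): FIRST \ {ε} = { ')', 'id', 'x' } — overlaps FOLLOW(D) on { ')', 'id', 'x' }: CONFLICT
  D → id id c: FIRST \ {ε} = { 'id' } — overlaps FOLLOW(D) on { 'id' }: CONFLICT
  D → Y: FIRST \ {ε} = { ')', 'id', 'x' } — overlaps FOLLOW(D) on { ')', 'id', 'x' }: CONFLICT
  D → ε: FIRST \ {ε} = { } — this is the only nullable alternative, skip

Y has no nullable alternative, so no FIRST/FOLLOW check is needed there.

So the grammar has 3 FIRST/FOLLOW conflicts (marked CONFLICT above).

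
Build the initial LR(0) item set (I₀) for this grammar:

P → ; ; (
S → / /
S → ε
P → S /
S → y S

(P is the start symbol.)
First, augment the grammar with P' → P
I₀ = CLOSURE({ [P' → . P] }):
  [P' → . P] has the dot before P: add [P → . ; ; (], [P → . S /]
  [P → . S /] has the dot before S: add [S → . / /], [S → .], [S → . y S]
No further items can be added.

I₀ = { [P → . ; ; (], [P → . S /], [P' → . P], [S → . / /], [S → . y S], [S → .] }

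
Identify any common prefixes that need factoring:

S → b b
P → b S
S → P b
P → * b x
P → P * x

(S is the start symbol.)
No, left-factoring is not needed

Left-factoring is needed when two productions for the same non-terminal
share a common prefix on the right-hand side.

Productions for S:
  S → b b
  S → P b
Productions for P:
  P → b S
  P → * b x
  P → P * x

No common prefixes found.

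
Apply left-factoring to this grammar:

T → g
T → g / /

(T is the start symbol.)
T → g T'
T' → ε
T' → / /

Left-factoring transforms A → αβ₁ | αβ₂ into A → αA' and A' → β₁ | β₂
(α is the longest common prefix among the alternatives). Repeat until
no nonterminal has two alternatives with a common prefix.

Round 1: T has alternatives sharing prefix 'g'. Introduce T': T → g T'
  Add: T' → ε
  Add: T' → / /

No remaining common prefixes — done.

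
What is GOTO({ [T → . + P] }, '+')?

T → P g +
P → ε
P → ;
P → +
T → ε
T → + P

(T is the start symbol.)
GOTO(I, '+') = CLOSURE({ [A → αX.β] : [A → α.Xβ] ∈ I, X = '+' })

Items with dot before '+', with the dot advanced:
  [T → . + P] → [T → + . P]
Closure of the advanced items:
  [T → + . P] has the dot before P: add [P → .], [P → . ;], [P → . +]

GOTO = { [P → . +], [P → . ;], [P → .], [T → + . P] }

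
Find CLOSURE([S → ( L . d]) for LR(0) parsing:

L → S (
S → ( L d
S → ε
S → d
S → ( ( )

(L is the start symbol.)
To compute CLOSURE, for each item [A → α.Bβ] where B is a non-terminal, add [B → .γ] for all productions B → γ; repeat for the newly added items until nothing changes.

Start with: [S → ( L . d]
The dot precedes the terminal d, so nothing is added.

CLOSURE = { [S → ( L . d] }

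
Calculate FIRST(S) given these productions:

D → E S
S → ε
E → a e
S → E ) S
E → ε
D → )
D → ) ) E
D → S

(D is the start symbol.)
{ ')', 'a', ε }

To compute FIRST(S), examine every production with S on the left-hand side, reading each right-hand side left to right until a non-nullable symbol is reached.

FIRST sets of the other non-terminals involved (by the same procedure, iterated to a fixed point):
  FIRST(E) = { 'a', ε }

From S → ε:
  - ε-production, so ε ∈ FIRST(S)
From S → E ) S:
  - E is a non-terminal: add FIRST(E) \ {ε} = { 'a' }
    E is nullable, so continue to the next symbol
  - ')' is a terminal: add ')' and stop

Collecting: FIRST(S) = { ')', 'a', ε }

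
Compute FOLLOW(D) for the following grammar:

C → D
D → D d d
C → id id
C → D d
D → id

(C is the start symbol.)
{ $, 'd' }

To compute FOLLOW(D), find every occurrence of D on a right-hand side N → α D β: add FIRST(β) \ {ε}, and if β is empty or nullable also add FOLLOW(N). Iterate to a fixed point.

In C → D: D is at the end, add FOLLOW(C)
In D → D d d: D is followed by d d, add FIRST(d d) \ {ε} = { 'd' }
In C → D d: D is followed by d, add FIRST(d) \ {ε} = { 'd' }

The FOLLOW sets referred to above (computed the same way, to a fixed point):
  FOLLOW(C) = { $ }

Taking the union: FOLLOW(D) = { $, 'd' }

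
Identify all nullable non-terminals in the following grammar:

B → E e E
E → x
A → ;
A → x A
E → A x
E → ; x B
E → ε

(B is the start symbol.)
{ 'E' }

A non-terminal is nullable if it can derive ε (the empty string): either it has an ε-production, or it has a production whose right-hand side consists entirely of nullable non-terminals.

ε-productions: E → ε
So E is immediately nullable.
No further non-terminal can be added: every production for the remaining non-terminals contains a terminal or a non-nullable non-terminal.
Nullable = { 'E' }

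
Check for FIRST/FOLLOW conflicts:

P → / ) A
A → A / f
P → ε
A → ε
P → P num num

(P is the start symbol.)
Yes. P → P num num with FOLLOW(P) on { 'num' }; A → A '/' f with FOLLOW(A) on { '/' }

A FIRST/FOLLOW conflict occurs when a non-terminal N has a nullable alternative N → β (β ⇒* ε) and another alternative N → α with FIRST(α) ∩ FOLLOW(N) ≠ ∅: on such a lookahead the parser cannot decide between expanding α and letting N vanish via β.

Nullable non-terminals: A, P.
FIRST sets used below: FIRST(A) = { '/', ε }, FIRST(P) = { '/', 'num', ε }

A: nullable alternative(s) A → ε; FOLLOW(A) = { $, '/', 'num' }
  A → A / f: FIRST \ {ε} = { '/' } — overlaps FOLLOW(A) on { '/' }: CONFLICT
  A → ε: FIRST \ {ε} = { } — this is the only nullable alternative, skip

P: nullable alternative(s) P → ε; FOLLOW(P) = { $, 'num' }
  P → / ) A: FIRST \ {ε} = { '/' } — disjoint from FOLLOW(P)
  P → ε: FIRST \ {ε} = { } — this is the only nullable alternative, skip
  P → P num num: FIRST \ {ε} = { '/', 'num' } — overlaps FOLLOW(P) on { 'num' }: CONFLICT

So the grammar has 2 FIRST/FOLLOW conflicts (marked CONFLICT above).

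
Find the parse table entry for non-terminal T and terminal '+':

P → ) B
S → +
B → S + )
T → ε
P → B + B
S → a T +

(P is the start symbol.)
To find M[T, '+'], we find productions for T where '+' is in the predict set (PREDICT(N → α) = (FIRST(α) \ {ε}) ∪ (FOLLOW(N) if α ⇒* ε)).

Relevant sets:
  FOLLOW(T) = { '+' }

T → ε: PREDICT = { '+' }
  '+' is in predict set, so this production goes in M[T, '+']

M[T, '+'] = T → ε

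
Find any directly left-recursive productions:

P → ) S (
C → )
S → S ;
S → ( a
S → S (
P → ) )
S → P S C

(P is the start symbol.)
Yes, S is left-recursive

P → ) S (: starts with ')'
C → ): starts with ')'
S → S ;: LEFT RECURSIVE (starts with S)
S → ( a: starts with '('
S → S (: LEFT RECURSIVE (starts with S)
P → ) ): starts with ')'
S → P S C: starts with P

The grammar has direct left recursion on: S.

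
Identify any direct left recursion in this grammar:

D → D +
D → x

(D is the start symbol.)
Yes, D is left-recursive

D → D +: LEFT RECURSIVE (starts with D)
D → x: starts with x

The grammar has direct left recursion on: D.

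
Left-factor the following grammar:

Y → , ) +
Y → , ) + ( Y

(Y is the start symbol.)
Y → , ) + Y'
Y' → ε
Y' → ( Y

Left-factoring transforms A → αβ₁ | αβ₂ into A → αA' and A' → β₁ | β₂
(α is the longest common prefix among the alternatives). Repeat until
no nonterminal has two alternatives with a common prefix.

Round 1: Y has alternatives sharing prefix ', ) +'. Introduce Y': Y → , ) + Y'
  Add: Y' → ε
  Add: Y' → ( Y

No remaining common prefixes — done.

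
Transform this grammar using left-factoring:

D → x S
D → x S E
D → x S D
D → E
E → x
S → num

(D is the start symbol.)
Left-factoring transforms A → αβ₁ | αβ₂ into A → αA' and A' → β₁ | β₂
(α is the longest common prefix among the alternatives). Repeat until
no nonterminal has two alternatives with a common prefix.

Round 1: D has alternatives sharing prefix 'x S'. Introduce D': D → x S D'
  Add: D' → ε
  Add: D' → E
  Add: D' → D

No remaining common prefixes — done.

Resulting grammar:
D → x S D'
D' → ε
D' → E
D' → D
D → E
E → x
S → num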